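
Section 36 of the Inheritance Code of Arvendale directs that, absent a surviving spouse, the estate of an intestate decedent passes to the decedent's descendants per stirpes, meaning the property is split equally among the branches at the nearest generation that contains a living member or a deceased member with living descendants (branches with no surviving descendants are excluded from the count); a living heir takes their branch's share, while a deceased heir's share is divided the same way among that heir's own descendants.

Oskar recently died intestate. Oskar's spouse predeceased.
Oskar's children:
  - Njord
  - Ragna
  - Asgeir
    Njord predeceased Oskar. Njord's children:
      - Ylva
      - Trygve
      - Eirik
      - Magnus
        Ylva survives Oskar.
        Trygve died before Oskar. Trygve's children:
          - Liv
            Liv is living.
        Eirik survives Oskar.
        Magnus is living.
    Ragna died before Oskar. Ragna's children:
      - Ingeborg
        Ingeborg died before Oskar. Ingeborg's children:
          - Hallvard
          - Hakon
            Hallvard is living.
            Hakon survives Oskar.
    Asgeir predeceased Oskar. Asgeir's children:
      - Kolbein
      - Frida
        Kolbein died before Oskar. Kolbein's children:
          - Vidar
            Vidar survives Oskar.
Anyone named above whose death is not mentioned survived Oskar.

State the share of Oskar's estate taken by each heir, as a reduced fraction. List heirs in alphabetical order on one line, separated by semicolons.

Eirik 1/12; Frida 1/6; Hakon 1/6; Hallvard 1/6; Liv 1/12; Magnus 1/12; Vidar 1/6; Ylva 1/12

There is no surviving spouse, so the entire estate passes to Oskar's descendants per stirpes.
The estate is divided into 3 equal shares of 1/3 among Njord, Ragna, Asgeir.
Njord predeceased; the 1/3 allotted to Njord's branch passes to Njord's issue by representation.
The 1/3 is divided into 4 equal shares of 1/12 among Ylva, Trygve, Eirik, Magnus.
Ylva is living and takes 1/12.
Trygve predeceased; the 1/12 allotted to Trygve's branch passes to Trygve's issue by representation.
Liv is the sole taker at this level and receives the full 1/12.
Eirik is living and takes 1/12.
Magnus is living and takes 1/12.
Ragna predeceased; the 1/3 allotted to Ragna's branch passes to Ragna's issue by representation.
Ingeborg's line is the sole branch at this level, so the full 1/3 passes to Ingeborg's issue by representation.
The 1/3 is divided into 2 equal shares of 1/6 among Hallvard, Hakon.
Hallvard is living and takes 1/6.
Hakon is living and takes 1/6.
Asgeir predeceased; the 1/3 allotted to Asgeir's branch passes to Asgeir's issue by representation.
The 1/3 is divided into 2 equal shares of 1/6 among Kolbein, Frida.
Kolbein predeceased; the 1/6 allotted to Kolbein's branch passes to Kolbein's issue by representation.
Vidar is the sole taker at this level and receives the full 1/6.
Frida is living and takes 1/6.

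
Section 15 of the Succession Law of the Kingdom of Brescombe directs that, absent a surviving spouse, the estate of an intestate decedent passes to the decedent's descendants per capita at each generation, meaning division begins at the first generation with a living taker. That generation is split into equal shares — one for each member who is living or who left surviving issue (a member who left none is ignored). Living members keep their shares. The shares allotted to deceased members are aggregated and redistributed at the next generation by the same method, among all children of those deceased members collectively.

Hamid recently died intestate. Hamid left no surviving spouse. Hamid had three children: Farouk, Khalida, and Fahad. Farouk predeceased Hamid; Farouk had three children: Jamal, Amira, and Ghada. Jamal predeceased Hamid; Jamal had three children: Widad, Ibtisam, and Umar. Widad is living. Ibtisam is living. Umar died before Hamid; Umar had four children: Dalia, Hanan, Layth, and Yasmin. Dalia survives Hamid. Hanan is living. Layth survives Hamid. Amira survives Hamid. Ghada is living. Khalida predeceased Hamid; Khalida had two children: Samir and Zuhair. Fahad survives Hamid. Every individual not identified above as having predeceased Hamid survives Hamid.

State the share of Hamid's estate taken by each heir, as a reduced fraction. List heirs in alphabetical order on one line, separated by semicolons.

There is no surviving spouse, so the entire estate passes to Hamid's descendants per capita at each generation.
At generation 1 (Farouk, Khalida, Fahad) there are 3 shares of (1)/3 = 1/3 each.
Living: Fahad — each takes 1/3.
Deceased: Farouk and Khalida. Their combined 2/3 is pooled and carried to generation 2.
At generation 2 (Jamal, Amira, Ghada, Samir, Zuhair) there are 5 shares of (2/3)/5 = 2/15 each.
Living: Amira, Ghada, Samir, and Zuhair — each takes 2/15.
Deceased: Jamal. That 2/15 share is carried to generation 3.
At generation 3 (Widad, Ibtisam, Umar) there are 3 shares of (2/15)/3 = 2/45 each.
Living: Widad and Ibtisam — each takes 2/45.
Deceased: Umar. That 2/45 share is carried to generation 4.
At generation 4 (Dalia, Hanan, Layth, Yasmin) there are 4 shares of (2/45)/4 = 1/90 each.
Living: Dalia, Hanan, Layth, and Yasmin — each takes 1/90.

Amira 2/15; Dalia 1/90; Fahad 1/3; Ghada 2/15; Hanan 1/90; Ibtisam 2/45; Layth 1/90; Samir 2/15; Widad 2/45; Yasmin 1/90; Zuhair 2/15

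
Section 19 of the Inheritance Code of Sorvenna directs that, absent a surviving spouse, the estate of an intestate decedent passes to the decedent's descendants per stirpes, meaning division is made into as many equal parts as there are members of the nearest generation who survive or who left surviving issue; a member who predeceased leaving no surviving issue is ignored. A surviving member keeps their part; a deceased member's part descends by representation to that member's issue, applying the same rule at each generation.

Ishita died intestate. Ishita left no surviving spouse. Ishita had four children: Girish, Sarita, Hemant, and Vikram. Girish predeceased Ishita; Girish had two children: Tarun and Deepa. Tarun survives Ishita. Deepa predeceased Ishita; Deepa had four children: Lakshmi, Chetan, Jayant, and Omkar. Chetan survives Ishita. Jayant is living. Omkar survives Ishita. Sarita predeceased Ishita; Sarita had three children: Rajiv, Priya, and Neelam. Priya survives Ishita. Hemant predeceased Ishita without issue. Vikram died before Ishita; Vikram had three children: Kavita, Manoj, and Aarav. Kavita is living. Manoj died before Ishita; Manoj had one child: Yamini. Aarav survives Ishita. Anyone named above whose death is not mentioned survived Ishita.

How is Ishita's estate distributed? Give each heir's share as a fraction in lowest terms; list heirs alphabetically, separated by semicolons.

Aarav 1/9; Chetan 1/24; Jayant 1/24; Kavita 1/9; Lakshmi 1/24; Neelam 1/9; Omkar 1/24; Priya 1/9; Rajiv 1/9; Tarun 1/6; Yamini 1/9

There is no surviving spouse, so the entire estate passes to Ishita's descendants per stirpes.
Hemant left no surviving issue, so that branch lapses and is disregarded.
The estate is divided into 3 equal shares of 1/3 among Girish, Sarita, Vikram.
Girish predeceased; the 1/3 allotted to Girish's branch passes to Girish's issue by representation.
The 1/3 is divided into 2 equal shares of 1/6 among Tarun, Deepa.
Tarun is living and takes 1/6.
Deepa predeceased; the 1/6 allotted to Deepa's branch passes to Deepa's issue by representation.
The 1/6 is divided into 4 equal shares of 1/24 among Lakshmi, Chetan, Jayant, Omkar.
Lakshmi is living and takes 1/24.
Chetan is living and takes 1/24.
Jayant is living and takes 1/24.
Omkar is living and takes 1/24.
Sarita predeceased; the 1/3 allotted to Sarita's branch passes to Sarita's issue by representation.
The 1/3 is divided into 3 equal shares of 1/9 among Rajiv, Priya, Neelam.
Rajiv is living and takes 1/9.
Priya is living and takes 1/9.
Neelam is living and takes 1/9.
Vikram predeceased; the 1/3 allotted to Vikram's branch passes to Vikram's issue by representation.
The 1/3 is divided into 3 equal shares of 1/9 among Kavita, Manoj, Aarav.
Kavita is living and takes 1/9.
Manoj predeceased; the 1/9 allotted to Manoj's branch passes to Manoj's issue by representation.
Yamini is the sole taker at this level and receives the full 1/9.
Aarav is living and takes 1/9.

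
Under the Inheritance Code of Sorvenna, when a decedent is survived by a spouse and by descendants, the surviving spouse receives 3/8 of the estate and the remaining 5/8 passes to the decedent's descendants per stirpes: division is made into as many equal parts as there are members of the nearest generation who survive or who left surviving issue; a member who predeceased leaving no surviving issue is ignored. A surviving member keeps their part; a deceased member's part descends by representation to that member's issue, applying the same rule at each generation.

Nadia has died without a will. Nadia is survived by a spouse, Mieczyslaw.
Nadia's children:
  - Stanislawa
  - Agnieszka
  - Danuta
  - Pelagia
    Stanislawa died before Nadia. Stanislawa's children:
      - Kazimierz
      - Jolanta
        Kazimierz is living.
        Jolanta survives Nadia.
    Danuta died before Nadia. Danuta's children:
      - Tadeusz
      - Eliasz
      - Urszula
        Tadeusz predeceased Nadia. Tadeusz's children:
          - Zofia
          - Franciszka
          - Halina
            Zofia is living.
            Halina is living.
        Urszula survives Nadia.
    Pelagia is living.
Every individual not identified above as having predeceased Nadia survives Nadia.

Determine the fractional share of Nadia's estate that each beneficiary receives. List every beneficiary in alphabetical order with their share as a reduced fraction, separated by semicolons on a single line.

Agnieszka 5/32; Eliasz 5/96; Franciszka 5/288; Halina 5/288; Jolanta 5/64; Kazimierz 5/64; Mieczyslaw 3/8; Pelagia 5/32; Urszula 5/96; Zofia 5/288

Mieczyslaw, as surviving spouse, takes 3/8.
The remaining 5/8 passes to Nadia's descendants per stirpes.
The 5/8 is divided into 4 equal shares of 5/32 among Stanislawa, Agnieszka, Danuta, Pelagia.
Stanislawa predeceased; the 5/32 allotted to Stanislawa's branch passes to Stanislawa's issue by representation.
The 5/32 is divided into 2 equal shares of 5/64 among Kazimierz, Jolanta.
Kazimierz is living and takes 5/64.
Jolanta is living and takes 5/64.
Agnieszka is living and takes 5/32.
Danuta predeceased; the 5/32 allotted to Danuta's branch passes to Danuta's issue by representation.
The 5/32 is divided into 3 equal shares of 5/96 among Tadeusz, Eliasz, Urszula.
Tadeusz predeceased; the 5/96 allotted to Tadeusz's branch passes to Tadeusz's issue by representation.
The 5/96 is divided into 3 equal shares of 5/288 among Zofia, Franciszka, Halina.
Zofia is living and takes 5/288.
Franciszka is living and takes 5/288.
Halina is living and takes 5/288.
Eliasz is living and takes 5/96.
Urszula is living and takes 5/96.
Pelagia is living and takes 5/32.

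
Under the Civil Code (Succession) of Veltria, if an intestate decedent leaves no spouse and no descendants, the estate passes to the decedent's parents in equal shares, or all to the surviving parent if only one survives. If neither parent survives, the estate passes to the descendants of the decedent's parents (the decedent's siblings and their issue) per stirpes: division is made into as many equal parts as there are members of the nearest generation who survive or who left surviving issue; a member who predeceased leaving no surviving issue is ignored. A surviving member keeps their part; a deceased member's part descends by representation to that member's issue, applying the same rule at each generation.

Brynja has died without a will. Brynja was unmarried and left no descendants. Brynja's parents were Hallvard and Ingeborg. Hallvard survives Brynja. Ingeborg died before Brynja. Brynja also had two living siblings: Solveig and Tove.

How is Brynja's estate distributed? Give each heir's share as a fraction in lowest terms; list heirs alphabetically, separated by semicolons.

Hallvard 1

Only one parent, Hallvard, survives, so Hallvard takes the entire estate. The siblings take nothing because a surviving parent has priority.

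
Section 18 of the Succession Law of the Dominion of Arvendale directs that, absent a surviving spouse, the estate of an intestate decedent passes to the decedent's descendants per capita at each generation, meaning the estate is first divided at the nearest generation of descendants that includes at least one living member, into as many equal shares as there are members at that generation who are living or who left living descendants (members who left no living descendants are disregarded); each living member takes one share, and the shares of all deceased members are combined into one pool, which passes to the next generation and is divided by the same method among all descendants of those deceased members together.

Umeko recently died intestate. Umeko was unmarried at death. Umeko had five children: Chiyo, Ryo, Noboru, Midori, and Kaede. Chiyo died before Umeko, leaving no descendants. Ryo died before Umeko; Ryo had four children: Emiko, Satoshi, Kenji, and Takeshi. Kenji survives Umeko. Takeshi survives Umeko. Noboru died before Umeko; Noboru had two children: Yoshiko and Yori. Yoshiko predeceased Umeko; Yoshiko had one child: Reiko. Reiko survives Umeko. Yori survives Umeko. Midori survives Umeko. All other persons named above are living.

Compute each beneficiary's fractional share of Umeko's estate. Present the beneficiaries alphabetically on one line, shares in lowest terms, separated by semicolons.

There is no surviving spouse, so the entire estate passes to Umeko's descendants per capita at each generation.
At generation 1 (Ryo, Noboru, Midori, Kaede) there are 4 shares of (1)/4 = 1/4 each.
Living: Midori and Kaede — each takes 1/4.
Deceased: Ryo and Noboru. Their combined 1/2 is pooled and carried to generation 2.
At generation 2 (Emiko, Satoshi, Kenji, Takeshi, Yoshiko, Yori) there are 6 shares of (1/2)/6 = 1/12 each.
Living: Emiko, Satoshi, Kenji, Takeshi, and Yori — each takes 1/12.
Deceased: Yoshiko. That 1/12 share is carried to generation 3.
At generation 3 (Reiko) there are 1 shares of (1/12)/1 = 1/12 each.
Living: Reiko — each takes 1/12.

Emiko 1/12; Kaede 1/4; Kenji 1/12; Midori 1/4; Reiko 1/12; Satoshi 1/12; Takeshi 1/12; Yori 1/12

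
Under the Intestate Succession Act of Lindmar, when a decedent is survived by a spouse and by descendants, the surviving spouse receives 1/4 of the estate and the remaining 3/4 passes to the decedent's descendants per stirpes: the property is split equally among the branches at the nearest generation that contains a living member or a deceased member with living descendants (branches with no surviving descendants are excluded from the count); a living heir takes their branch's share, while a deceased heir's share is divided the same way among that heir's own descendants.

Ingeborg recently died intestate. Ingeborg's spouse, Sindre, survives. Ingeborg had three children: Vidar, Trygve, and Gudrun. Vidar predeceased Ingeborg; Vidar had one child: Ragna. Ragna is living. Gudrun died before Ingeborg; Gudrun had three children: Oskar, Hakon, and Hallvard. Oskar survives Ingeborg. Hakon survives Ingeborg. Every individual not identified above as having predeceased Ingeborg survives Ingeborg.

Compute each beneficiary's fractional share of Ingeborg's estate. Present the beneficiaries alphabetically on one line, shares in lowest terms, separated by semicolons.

Sindre, as surviving spouse, takes 1/4.
The remaining 3/4 passes to Ingeborg's descendants per stirpes.
The 3/4 is divided into 3 equal shares of 1/4 among Vidar, Trygve, Gudrun.
Vidar predeceased; the 1/4 allotted to Vidar's branch passes to Vidar's issue by representation.
Ragna is the sole taker at this level and receives the full 1/4.
Trygve is living and takes 1/4.
Gudrun predeceased; the 1/4 allotted to Gudrun's branch passes to Gudrun's issue by representation.
The 1/4 is divided into 3 equal shares of 1/12 among Oskar, Hakon, Hallvard.
Oskar is living and takes 1/12.
Hakon is living and takes 1/12.
Hallvard is living and takes 1/12.

Hakon 1/12; Hallvard 1/12; Oskar 1/12; Ragna 1/4; Sindre 1/4; Trygve 1/4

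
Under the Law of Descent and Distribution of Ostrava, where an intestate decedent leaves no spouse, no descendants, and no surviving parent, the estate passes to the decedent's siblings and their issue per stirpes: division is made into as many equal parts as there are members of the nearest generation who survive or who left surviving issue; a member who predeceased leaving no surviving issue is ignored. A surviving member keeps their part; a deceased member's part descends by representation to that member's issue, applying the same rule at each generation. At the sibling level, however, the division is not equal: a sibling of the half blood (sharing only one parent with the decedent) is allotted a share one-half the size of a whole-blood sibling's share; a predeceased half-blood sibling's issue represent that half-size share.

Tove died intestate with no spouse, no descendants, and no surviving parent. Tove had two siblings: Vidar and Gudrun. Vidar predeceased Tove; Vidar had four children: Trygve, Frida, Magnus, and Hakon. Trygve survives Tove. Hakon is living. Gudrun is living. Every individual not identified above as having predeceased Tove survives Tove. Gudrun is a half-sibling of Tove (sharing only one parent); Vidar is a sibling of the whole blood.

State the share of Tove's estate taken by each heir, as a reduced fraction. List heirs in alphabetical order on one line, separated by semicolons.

No spouse, descendants, or parent survives, so the estate passes to Tove's siblings per stirpes.
Half-blood siblings count for one-half the weight of whole-blood siblings at the initial division.
Dividing 1 in proportion to weights (total weight 3/2): Vidar (weight 1) → 2/3; Gudrun (weight 1/2) → 1/3.
Vidar predeceased; the 2/3 allotted to Vidar's branch passes to Vidar's issue by representation.
The 2/3 is divided into 4 equal shares of 1/6 among Trygve, Frida, Magnus, Hakon.
Trygve is living and takes 1/6.
Frida is living and takes 1/6.
Magnus is living and takes 1/6.
Hakon is living and takes 1/6.
Gudrun is living and takes 1/3.

Frida 1/6; Gudrun 1/3; Hakon 1/6; Magnus 1/6; Trygve 1/6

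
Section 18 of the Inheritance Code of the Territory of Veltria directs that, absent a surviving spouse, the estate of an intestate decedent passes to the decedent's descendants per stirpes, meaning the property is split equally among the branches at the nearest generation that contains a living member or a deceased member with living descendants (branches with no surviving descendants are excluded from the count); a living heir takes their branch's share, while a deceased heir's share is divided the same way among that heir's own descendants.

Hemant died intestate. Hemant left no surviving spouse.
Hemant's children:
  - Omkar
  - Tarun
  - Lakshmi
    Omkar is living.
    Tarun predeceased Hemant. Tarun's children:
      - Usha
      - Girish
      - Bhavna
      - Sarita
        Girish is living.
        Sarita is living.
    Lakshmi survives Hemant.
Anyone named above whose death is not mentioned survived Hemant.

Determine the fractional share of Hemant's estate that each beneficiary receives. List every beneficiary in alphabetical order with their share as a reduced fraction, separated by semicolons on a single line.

Bhavna 1/12; Girish 1/12; Lakshmi 1/3; Omkar 1/3; Sarita 1/12; Usha 1/12

There is no surviving spouse, so the entire estate passes to Hemant's descendants per stirpes.
The estate is divided into 3 equal shares of 1/3 among Omkar, Tarun, Lakshmi.
Omkar is living and takes 1/3.
Tarun predeceased; the 1/3 allotted to Tarun's branch passes to Tarun's issue by representation.
The 1/3 is divided into 4 equal shares of 1/12 among Usha, Girish, Bhavna, Sarita.
Usha is living and takes 1/12.
Girish is living and takes 1/12.
Bhavna is living and takes 1/12.
Sarita is living and takes 1/12.
Lakshmi is living and takes 1/3.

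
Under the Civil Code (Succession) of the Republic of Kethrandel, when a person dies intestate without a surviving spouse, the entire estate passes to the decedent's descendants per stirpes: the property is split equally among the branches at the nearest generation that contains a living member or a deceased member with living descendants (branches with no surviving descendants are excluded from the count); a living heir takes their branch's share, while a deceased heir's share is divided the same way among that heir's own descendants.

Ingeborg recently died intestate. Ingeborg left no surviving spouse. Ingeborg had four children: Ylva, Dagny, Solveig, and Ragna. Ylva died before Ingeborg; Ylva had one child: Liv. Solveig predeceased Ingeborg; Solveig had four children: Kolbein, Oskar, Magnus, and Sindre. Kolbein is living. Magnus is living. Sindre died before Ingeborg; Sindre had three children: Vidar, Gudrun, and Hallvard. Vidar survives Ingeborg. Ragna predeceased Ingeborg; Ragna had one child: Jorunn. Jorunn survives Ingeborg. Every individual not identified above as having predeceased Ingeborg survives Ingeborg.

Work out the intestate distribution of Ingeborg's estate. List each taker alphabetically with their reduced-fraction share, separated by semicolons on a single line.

There is no surviving spouse, so the entire estate passes to Ingeborg's descendants per stirpes.
The estate is divided into 4 equal shares of 1/4 among Ylva, Dagny, Solveig, Ragna.
Ylva predeceased; the 1/4 allotted to Ylva's branch passes to Ylva's issue by representation.
Liv is the sole taker at this level and receives the full 1/4.
Dagny is living and takes 1/4.
Solveig predeceased; the 1/4 allotted to Solveig's branch passes to Solveig's issue by representation.
The 1/4 is divided into 4 equal shares of 1/16 among Kolbein, Oskar, Magnus, Sindre.
Kolbein is living and takes 1/16.
Oskar is living and takes 1/16.
Magnus is living and takes 1/16.
Sindre predeceased; the 1/16 allotted to Sindre's branch passes to Sindre's issue by representation.
The 1/16 is divided into 3 equal shares of 1/48 among Vidar, Gudrun, Hallvard.
Vidar is living and takes 1/48.
Gudrun is living and takes 1/48.
Hallvard is living and takes 1/48.
Ragna predeceased; the 1/4 allotted to Ragna's branch passes to Ragna's issue by representation.
Jorunn is the sole taker at this level and receives the full 1/4.

Dagny 1/4; Gudrun 1/48; Hallvard 1/48; Jorunn 1/4; Kolbein 1/16; Liv 1/4; Magnus 1/16; Oskar 1/16; Vidar 1/48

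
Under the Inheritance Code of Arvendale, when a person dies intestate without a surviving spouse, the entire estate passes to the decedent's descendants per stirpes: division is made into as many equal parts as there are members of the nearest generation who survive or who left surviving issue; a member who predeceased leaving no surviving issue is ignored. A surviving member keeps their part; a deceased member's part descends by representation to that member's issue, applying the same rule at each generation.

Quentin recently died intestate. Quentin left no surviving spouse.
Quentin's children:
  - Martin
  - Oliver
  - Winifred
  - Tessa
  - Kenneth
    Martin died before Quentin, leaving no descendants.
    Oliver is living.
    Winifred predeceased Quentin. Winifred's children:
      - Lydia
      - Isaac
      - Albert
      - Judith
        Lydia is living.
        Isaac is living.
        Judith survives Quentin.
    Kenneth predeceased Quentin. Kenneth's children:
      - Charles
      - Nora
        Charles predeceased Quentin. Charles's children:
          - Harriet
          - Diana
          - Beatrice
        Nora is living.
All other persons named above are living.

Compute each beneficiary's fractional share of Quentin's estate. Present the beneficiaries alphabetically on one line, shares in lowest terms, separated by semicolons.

Albert 1/16; Beatrice 1/24; Diana 1/24; Harriet 1/24; Isaac 1/16; Judith 1/16; Lydia 1/16; Nora 1/8; Oliver 1/4; Tessa 1/4

There is no surviving spouse, so the entire estate passes to Quentin's descendants per stirpes.
Martin left no surviving issue, so that branch lapses and is disregarded.
The estate is divided into 4 equal shares of 1/4 among Oliver, Winifred, Tessa, Kenneth.
Oliver is living and takes 1/4.
Winifred predeceased; the 1/4 allotted to Winifred's branch passes to Winifred's issue by representation.
The 1/4 is divided into 4 equal shares of 1/16 among Lydia, Isaac, Albert, Judith.
Lydia is living and takes 1/16.
Isaac is living and takes 1/16.
Albert is living and takes 1/16.
Judith is living and takes 1/16.
Tessa is living and takes 1/4.
Kenneth predeceased; the 1/4 allotted to Kenneth's branch passes to Kenneth's issue by representation.
The 1/4 is divided into 2 equal shares of 1/8 among Charles, Nora.
Charles predeceased; the 1/8 allotted to Charles's branch passes to Charles's issue by representation.
The 1/8 is divided into 3 equal shares of 1/24 among Harriet, Diana, Beatrice.
Harriet is living and takes 1/24.
Diana is living and takes 1/24.
Beatrice is living and takes 1/24.
Nora is living and takes 1/8.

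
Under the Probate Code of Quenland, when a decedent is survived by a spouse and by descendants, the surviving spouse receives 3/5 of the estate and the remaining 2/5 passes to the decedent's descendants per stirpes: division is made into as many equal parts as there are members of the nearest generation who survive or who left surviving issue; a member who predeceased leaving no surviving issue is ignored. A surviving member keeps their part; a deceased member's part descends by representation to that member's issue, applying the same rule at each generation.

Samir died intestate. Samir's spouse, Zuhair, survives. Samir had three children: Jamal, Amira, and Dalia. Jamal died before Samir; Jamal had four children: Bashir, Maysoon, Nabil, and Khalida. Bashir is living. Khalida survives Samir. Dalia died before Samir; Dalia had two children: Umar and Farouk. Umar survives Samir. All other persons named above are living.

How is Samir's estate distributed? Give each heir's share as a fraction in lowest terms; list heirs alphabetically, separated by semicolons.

Amira 2/15; Bashir 1/30; Farouk 1/15; Khalida 1/30; Maysoon 1/30; Nabil 1/30; Umar 1/15; Zuhair 3/5

Zuhair, as surviving spouse, takes 3/5.
The remaining 2/5 passes to Samir's descendants per stirpes.
The 2/5 is divided into 3 equal shares of 2/15 among Jamal, Amira, Dalia.
Jamal predeceased; the 2/15 allotted to Jamal's branch passes to Jamal's issue by representation.
The 2/15 is divided into 4 equal shares of 1/30 among Bashir, Maysoon, Nabil, Khalida.
Bashir is living and takes 1/30.
Maysoon is living and takes 1/30.
Nabil is living and takes 1/30.
Khalida is living and takes 1/30.
Amira is living and takes 2/15.
Dalia predeceased; the 2/15 allotted to Dalia's branch passes to Dalia's issue by representation.
The 2/15 is divided into 2 equal shares of 1/15 among Umar, Farouk.
Umar is living and takes 1/15.
Farouk is living and takes 1/15.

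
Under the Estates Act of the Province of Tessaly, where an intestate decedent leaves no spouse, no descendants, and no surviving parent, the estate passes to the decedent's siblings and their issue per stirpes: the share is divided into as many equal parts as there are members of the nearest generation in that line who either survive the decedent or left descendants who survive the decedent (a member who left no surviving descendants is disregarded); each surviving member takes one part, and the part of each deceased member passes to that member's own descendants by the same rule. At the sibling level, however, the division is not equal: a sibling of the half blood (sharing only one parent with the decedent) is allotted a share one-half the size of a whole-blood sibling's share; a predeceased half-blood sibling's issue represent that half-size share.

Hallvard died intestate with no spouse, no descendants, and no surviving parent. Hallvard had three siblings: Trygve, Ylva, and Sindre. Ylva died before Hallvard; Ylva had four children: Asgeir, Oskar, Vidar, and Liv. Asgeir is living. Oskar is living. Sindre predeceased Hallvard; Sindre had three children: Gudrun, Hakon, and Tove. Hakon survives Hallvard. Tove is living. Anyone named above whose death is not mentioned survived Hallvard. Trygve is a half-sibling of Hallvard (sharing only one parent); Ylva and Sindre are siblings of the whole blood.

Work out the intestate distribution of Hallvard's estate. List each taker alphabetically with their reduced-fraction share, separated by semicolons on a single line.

Asgeir 1/10; Gudrun 2/15; Hakon 2/15; Liv 1/10; Oskar 1/10; Tove 2/15; Trygve 1/5; Vidar 1/10

No spouse, descendants, or parent survives, so the estate passes to Hallvard's siblings per stirpes.
Half-blood siblings count for one-half the weight of whole-blood siblings at the initial division.
Dividing 1 in proportion to weights (total weight 5/2): Trygve (weight 1/2) → 1/5; Ylva (weight 1) → 2/5; Sindre (weight 1) → 2/5.
Trygve is living and takes 1/5.
Ylva predeceased; the 2/5 allotted to Ylva's branch passes to Ylva's issue by representation.
The 2/5 is divided into 4 equal shares of 1/10 among Asgeir, Oskar, Vidar, Liv.
Asgeir is living and takes 1/10.
Oskar is living and takes 1/10.
Vidar is living and takes 1/10.
Liv is living and takes 1/10.
Sindre predeceased; the 2/5 allotted to Sindre's branch passes to Sindre's issue by representation.
The 2/5 is divided into 3 equal shares of 2/15 among Gudrun, Hakon, Tove.
Gudrun is living and takes 2/15.
Hakon is living and takes 2/15.
Tove is living and takes 2/15.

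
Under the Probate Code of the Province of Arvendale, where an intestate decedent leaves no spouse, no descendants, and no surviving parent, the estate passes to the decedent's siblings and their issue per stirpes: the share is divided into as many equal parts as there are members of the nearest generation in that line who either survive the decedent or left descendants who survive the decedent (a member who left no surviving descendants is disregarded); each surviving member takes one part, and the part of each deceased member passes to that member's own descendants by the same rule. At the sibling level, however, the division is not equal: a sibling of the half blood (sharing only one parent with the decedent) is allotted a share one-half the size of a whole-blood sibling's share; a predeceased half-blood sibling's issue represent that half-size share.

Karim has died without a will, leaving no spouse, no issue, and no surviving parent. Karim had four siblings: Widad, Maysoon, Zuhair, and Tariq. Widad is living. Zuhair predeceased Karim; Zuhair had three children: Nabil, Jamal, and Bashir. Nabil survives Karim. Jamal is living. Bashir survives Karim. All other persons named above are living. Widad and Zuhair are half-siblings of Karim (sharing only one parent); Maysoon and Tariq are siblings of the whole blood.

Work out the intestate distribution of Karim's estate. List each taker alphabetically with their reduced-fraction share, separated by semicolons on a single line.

Bashir 1/18; Jamal 1/18; Maysoon 1/3; Nabil 1/18; Tariq 1/3; Widad 1/6

No spouse, descendants, or parent survives, so the estate passes to Karim's siblings per stirpes.
Half-blood siblings count for one-half the weight of whole-blood siblings at the initial division.
Dividing 1 in proportion to weights (total weight 3): Widad (weight 1/2) → 1/6; Maysoon (weight 1) → 1/3; Zuhair (weight 1/2) → 1/6; Tariq (weight 1) → 1/3.
Widad is living and takes 1/6.
Maysoon is living and takes 1/3.
Zuhair predeceased; the 1/6 allotted to Zuhair's branch passes to Zuhair's issue by representation.
The 1/6 is divided into 3 equal shares of 1/18 among Nabil, Jamal, Bashir.
Nabil is living and takes 1/18.
Jamal is living and takes 1/18.
Bashir is living and takes 1/18.
Tariq is living and takes 1/3.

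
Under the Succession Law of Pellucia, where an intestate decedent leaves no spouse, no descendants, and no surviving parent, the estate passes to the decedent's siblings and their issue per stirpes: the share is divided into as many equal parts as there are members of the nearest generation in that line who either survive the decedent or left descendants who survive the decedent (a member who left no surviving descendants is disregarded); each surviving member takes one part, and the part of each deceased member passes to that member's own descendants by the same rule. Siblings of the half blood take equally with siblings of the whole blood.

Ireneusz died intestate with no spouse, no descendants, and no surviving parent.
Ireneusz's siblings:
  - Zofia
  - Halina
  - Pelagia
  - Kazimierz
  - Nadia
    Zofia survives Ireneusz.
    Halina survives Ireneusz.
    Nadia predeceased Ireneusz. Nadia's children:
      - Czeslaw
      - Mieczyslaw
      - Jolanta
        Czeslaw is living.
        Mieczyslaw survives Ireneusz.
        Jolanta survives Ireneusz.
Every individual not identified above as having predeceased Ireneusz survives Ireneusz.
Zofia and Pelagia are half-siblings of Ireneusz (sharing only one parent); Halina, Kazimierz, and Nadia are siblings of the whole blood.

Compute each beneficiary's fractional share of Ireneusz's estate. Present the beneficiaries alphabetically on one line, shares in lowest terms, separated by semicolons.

No spouse, descendants, or parent survives, so the estate passes to Ireneusz's siblings per stirpes.
Half-blood and whole-blood siblings take equally under the stated rule.
The estate is divided into 5 equal shares of 1/5 among Zofia, Halina, Pelagia, Kazimierz, Nadia.
Zofia is living and takes 1/5.
Halina is living and takes 1/5.
Pelagia is living and takes 1/5.
Kazimierz is living and takes 1/5.
Nadia predeceased; the 1/5 allotted to Nadia's branch passes to Nadia's issue by representation.
The 1/5 is divided into 3 equal shares of 1/15 among Czeslaw, Mieczyslaw, Jolanta.
Czeslaw is living and takes 1/15.
Mieczyslaw is living and takes 1/15.
Jolanta is living and takes 1/15.

Czeslaw 1/15; Halina 1/5; Jolanta 1/15; Kazimierz 1/5; Mieczyslaw 1/15; Pelagia 1/5; Zofia 1/5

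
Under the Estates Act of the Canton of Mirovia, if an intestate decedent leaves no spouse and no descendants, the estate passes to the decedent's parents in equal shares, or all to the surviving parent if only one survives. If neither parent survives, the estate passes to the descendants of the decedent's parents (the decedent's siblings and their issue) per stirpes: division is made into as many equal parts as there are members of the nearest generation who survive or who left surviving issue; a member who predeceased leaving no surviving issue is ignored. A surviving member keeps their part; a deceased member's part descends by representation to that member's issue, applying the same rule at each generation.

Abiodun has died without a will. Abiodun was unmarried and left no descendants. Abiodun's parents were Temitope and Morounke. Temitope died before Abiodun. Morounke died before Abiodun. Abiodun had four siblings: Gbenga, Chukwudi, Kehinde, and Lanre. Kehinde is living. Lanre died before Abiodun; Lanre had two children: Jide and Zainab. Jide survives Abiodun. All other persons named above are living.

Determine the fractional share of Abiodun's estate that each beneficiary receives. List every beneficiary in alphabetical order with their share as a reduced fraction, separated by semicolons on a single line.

Neither parent survives and there are no descendants, so the estate passes to Abiodun's siblings and their issue per stirpes.
The estate is divided into 4 equal shares of 1/4 among Gbenga, Chukwudi, Kehinde, Lanre.
Gbenga is living and takes 1/4.
Chukwudi is living and takes 1/4.
Kehinde is living and takes 1/4.
Lanre predeceased; the 1/4 allotted to Lanre's branch passes to Lanre's issue by representation.
The 1/4 is divided into 2 equal shares of 1/8 among Jide, Zainab.
Jide is living and takes 1/8.
Zainab is living and takes 1/8.

Chukwudi 1/4; Gbenga 1/4; Jide 1/8; Kehinde 1/4; Zainab 1/8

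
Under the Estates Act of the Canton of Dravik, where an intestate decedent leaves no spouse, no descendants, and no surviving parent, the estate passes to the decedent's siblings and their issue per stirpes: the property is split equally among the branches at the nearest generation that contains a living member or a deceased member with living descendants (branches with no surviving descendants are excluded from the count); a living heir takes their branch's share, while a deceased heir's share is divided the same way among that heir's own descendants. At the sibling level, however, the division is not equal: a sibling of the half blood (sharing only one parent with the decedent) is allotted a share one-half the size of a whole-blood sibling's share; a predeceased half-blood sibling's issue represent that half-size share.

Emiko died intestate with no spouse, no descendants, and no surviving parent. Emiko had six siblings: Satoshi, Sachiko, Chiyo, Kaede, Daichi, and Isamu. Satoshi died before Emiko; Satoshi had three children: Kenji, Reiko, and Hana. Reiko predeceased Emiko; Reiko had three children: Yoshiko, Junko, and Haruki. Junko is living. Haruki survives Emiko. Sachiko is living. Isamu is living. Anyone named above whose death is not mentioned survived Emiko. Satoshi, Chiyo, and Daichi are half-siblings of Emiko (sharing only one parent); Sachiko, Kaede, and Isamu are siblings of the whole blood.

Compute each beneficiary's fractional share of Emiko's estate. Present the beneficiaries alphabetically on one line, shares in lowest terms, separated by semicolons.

Chiyo 1/9; Daichi 1/9; Hana 1/27; Haruki 1/81; Isamu 2/9; Junko 1/81; Kaede 2/9; Kenji 1/27; Sachiko 2/9; Yoshiko 1/81

No spouse, descendants, or parent survives, so the estate passes to Emiko's siblings per stirpes.
Half-blood siblings count for one-half the weight of whole-blood siblings at the initial division.
Dividing 1 in proportion to weights (total weight 9/2): Satoshi (weight 1/2) → 1/9; Sachiko (weight 1) → 2/9; Chiyo (weight 1/2) → 1/9; Kaede (weight 1) → 2/9; Daichi (weight 1/2) → 1/9; Isamu (weight 1) → 2/9.
Satoshi predeceased; the 1/9 allotted to Satoshi's branch passes to Satoshi's issue by representation.
The 1/9 is divided into 3 equal shares of 1/27 among Kenji, Reiko, Hana.
Kenji is living and takes 1/27.
Reiko predeceased; the 1/27 allotted to Reiko's branch passes to Reiko's issue by representation.
The 1/27 is divided into 3 equal shares of 1/81 among Yoshiko, Junko, Haruki.
Yoshiko is living and takes 1/81.
Junko is living and takes 1/81.
Haruki is living and takes 1/81.
Hana is living and takes 1/27.
Sachiko is living and takes 2/9.
Chiyo is living and takes 1/9.
Kaede is living and takes 2/9.
Daichi is living and takes 1/9.
Isamu is living and takes 2/9.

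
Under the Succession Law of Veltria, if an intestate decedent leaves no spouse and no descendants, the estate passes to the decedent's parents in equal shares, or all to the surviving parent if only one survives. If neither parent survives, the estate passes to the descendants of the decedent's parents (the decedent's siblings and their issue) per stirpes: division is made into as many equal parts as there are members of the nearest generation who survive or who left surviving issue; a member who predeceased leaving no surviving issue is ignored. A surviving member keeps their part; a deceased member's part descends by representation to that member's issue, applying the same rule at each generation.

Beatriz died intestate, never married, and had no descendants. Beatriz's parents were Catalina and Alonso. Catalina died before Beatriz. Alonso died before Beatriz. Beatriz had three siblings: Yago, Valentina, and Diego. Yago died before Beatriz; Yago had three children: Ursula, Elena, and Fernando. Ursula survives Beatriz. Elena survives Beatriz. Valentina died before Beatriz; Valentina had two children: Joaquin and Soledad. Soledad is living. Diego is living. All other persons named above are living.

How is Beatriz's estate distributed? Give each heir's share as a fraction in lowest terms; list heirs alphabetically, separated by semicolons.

Neither parent survives and there are no descendants, so the estate passes to Beatriz's siblings and their issue per stirpes.
The estate is divided into 3 equal shares of 1/3 among Yago, Valentina, Diego.
Yago predeceased; the 1/3 allotted to Yago's branch passes to Yago's issue by representation.
The 1/3 is divided into 3 equal shares of 1/9 among Ursula, Elena, Fernando.
Ursula is living and takes 1/9.
Elena is living and takes 1/9.
Fernando is living and takes 1/9.
Valentina predeceased; the 1/3 allotted to Valentina's branch passes to Valentina's issue by representation.
The 1/3 is divided into 2 equal shares of 1/6 among Joaquin, Soledad.
Joaquin is living and takes 1/6.
Soledad is living and takes 1/6.
Diego is living and takes 1/3.

Diego 1/3; Elena 1/9; Fernando 1/9; Joaquin 1/6; Soledad 1/6; Ursula 1/9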